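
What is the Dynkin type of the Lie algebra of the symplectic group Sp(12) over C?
This is sp(12), which has dimension 12(12+1)/2 = 78 and rank 12/2 = 6. In the classification of classical Lie algebras, the symplectic algebra sp(2n) has type C_n; here n = 6, so the Dynkin diagram is a chain of 6 nodes with a double edge at one end; the terminal node there is the unique long simple root (C_6). Hence the type is C_6.

type C_6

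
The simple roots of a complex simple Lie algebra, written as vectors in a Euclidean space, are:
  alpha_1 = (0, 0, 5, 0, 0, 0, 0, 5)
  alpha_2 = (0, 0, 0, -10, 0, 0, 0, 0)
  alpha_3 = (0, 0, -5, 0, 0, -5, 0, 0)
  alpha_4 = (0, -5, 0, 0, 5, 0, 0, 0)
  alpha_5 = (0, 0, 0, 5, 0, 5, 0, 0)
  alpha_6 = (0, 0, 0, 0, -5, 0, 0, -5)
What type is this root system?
Compute the Cartan integers a_ij = 2(alpha_i, alpha_j)/(alpha_j, alpha_j); the resulting 6x6 Cartan matrix is
[[2, 0, -1, 0, 0, -1], [0, 2, 0, 0, -2, 0], [-1, 0, 2, 0, -1, 0], [0, 0, 0, 2, 0, -1], [0, -1, -1, 0, 2, 0], [-1, 0, 0, -1, 0, 2]].
The roots have two lengths (squared-length ratio 2:1); the short ones are alpha_{1,3,4,5,6}. The associated Dynkin diagram is a chain of 6 nodes with a double edge at one end; the terminal node there is the unique long simple root (C_6), so the type is C_6 (the algebra sp(12)).

C_6 (sp(12))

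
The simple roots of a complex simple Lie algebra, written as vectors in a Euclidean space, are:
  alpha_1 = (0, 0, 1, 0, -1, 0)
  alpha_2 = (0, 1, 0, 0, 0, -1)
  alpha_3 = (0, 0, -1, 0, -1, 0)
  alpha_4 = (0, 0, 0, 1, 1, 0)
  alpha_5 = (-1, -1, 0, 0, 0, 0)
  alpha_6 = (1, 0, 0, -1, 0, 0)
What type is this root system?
D_6 (so(12))

Compute the Cartan integers a_ij = 2(alpha_i, alpha_j)/(alpha_j, alpha_j); the resulting 6x6 Cartan matrix is
[[2, 0, 0, -1, 0, 0], [0, 2, 0, 0, -1, 0], [0, 0, 2, -1, 0, 0], [-1, 0, -1, 2, 0, -1], [0, -1, 0, 0, 2, -1], [0, 0, 0, -1, -1, 2]].
All simple roots have the same length, so the diagram is simply laced. The associated Dynkin diagram is a chain of 4 nodes with a fork of two nodes at one end (D_6), so the type is D_6 (the algebra so(12)).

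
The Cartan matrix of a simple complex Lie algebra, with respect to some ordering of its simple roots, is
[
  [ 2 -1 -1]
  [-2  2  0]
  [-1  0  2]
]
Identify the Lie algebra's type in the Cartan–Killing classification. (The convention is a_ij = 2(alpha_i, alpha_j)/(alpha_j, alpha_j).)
The matrix has rank 3 with 2's on the diagonal. Reading the off-diagonal entries as Dynkin edges (a single edge where a_ij = a_ji = -1; a double or triple edge where a_ij * a_ji = 2 or 3), the diagram is a chain of 3 nodes with a double edge at one end; the terminal node there is the unique long simple root (C_3). One simple-root ordering that puts it in standard form is (alpha_3, alpha_1, alpha_2). So the algebra is type C_3, i.e. sp(6).

C_3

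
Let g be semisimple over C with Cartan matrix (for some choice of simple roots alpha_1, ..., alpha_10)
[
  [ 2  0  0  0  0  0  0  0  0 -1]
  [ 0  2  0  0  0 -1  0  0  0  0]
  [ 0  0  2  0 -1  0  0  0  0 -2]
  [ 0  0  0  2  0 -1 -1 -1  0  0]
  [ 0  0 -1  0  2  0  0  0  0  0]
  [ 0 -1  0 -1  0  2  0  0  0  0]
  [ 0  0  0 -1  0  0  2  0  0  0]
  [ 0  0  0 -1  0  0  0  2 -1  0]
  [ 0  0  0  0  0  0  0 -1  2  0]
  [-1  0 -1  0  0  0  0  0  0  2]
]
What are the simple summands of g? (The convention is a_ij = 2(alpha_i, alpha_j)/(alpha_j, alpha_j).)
E_6 ⊕ F_4

The diagram associated to this matrix has two connected components: the simple roots {alpha_2, alpha_4, alpha_6, alpha_7, alpha_8, alpha_9} form a chain of 5 nodes with one extra node attached to the third node from one end (E_6), and {alpha_1, alpha_3, alpha_5, alpha_10} form a chain of 4 nodes with a double edge between the middle two (F_4). A semisimple Lie algebra decomposes uniquely as the direct sum of simple ideals, one per connected component of its Dynkin diagram, so g ≅ E_6 ⊕ F_4 (dimension 78 + 52 = 130).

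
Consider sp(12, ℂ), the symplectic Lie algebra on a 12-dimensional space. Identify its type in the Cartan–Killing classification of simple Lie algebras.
type C_6

This is sp(12), which has dimension 12(12+1)/2 = 78 and rank 12/2 = 6. In the classification of classical Lie algebras, the symplectic algebra sp(2n) has type C_n; here n = 6, so the Dynkin diagram is a chain of 6 nodes with a double edge at one end; the terminal node there is the unique long simple root (C_6). Hence the type is C_6.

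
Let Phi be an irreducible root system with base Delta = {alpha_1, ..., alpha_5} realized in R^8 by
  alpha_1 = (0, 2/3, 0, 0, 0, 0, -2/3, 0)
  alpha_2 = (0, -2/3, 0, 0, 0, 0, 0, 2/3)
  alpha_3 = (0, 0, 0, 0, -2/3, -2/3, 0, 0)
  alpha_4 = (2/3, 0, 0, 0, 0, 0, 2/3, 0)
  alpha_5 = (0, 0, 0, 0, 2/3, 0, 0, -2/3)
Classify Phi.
type A_5

Compute the Cartan integers a_ij = 2(alpha_i, alpha_j)/(alpha_j, alpha_j); the resulting 5x5 Cartan matrix is
[[2, -1, 0, -1, 0], [-1, 2, 0, 0, -1], [0, 0, 2, 0, -1], [-1, 0, 0, 2, 0], [0, -1, -1, 0, 2]].
All simple roots have the same length, so the diagram is simply laced. The associated Dynkin diagram is a chain of 5 nodes with single edges (A_5), so the type is A_5 (the algebra sl(6)).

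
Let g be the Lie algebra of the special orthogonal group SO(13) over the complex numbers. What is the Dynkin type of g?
B6

This is so(13) with 13 odd, which has dimension 13(13-1)/2 = 78 and rank (13-1)/2 = 6. In the classification of classical Lie algebras, the orthogonal algebra so(2n+1) in an odd number of variables has type B_n; here n = 6, so the Dynkin diagram is a chain of 6 nodes with a double edge at one end; the terminal node there is the unique short simple root (B_6). Hence the type is B_6.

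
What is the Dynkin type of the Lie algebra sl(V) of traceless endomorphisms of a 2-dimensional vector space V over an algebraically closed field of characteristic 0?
This is sl(2), which has dimension 2^2 - 1 = 3 and rank 2 - 1 = 1 (a Cartan subalgebra is the diagonal traceless matrices). In the classification of classical Lie algebras, the special linear algebra sl(n+1) has type A_n; here n = 1, so the Dynkin diagram is a chain of 1 nodes with single edges (A_1). Hence the type is A_1.

A_1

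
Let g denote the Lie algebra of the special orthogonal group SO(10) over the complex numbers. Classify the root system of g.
This is so(10) with 10 even, which has dimension 10(10-1)/2 = 45 and rank 10/2 = 5. In the classification of classical Lie algebras, the orthogonal algebra so(2n) in an even number of variables has type D_n; here n = 5, so the Dynkin diagram is a chain of 3 nodes with a fork of two nodes at one end (D_5). Hence the type is D_5.

D_5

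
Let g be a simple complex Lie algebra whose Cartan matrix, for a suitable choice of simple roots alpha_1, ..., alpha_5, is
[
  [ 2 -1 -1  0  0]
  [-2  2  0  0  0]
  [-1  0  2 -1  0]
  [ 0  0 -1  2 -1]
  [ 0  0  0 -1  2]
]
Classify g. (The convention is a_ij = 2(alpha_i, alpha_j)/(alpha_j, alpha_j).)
The matrix has rank 5 with 2's on the diagonal. Reading the off-diagonal entries as Dynkin edges (a single edge where a_ij = a_ji = -1; a double or triple edge where a_ij * a_ji = 2 or 3), the diagram is a chain of 5 nodes with a double edge at one end; the terminal node there is the unique long simple root (C_5). One simple-root ordering that puts it in standard form is (alpha_5, alpha_4, alpha_3, alpha_1, alpha_2). So the algebra is type C_5, i.e. sp(10).

C5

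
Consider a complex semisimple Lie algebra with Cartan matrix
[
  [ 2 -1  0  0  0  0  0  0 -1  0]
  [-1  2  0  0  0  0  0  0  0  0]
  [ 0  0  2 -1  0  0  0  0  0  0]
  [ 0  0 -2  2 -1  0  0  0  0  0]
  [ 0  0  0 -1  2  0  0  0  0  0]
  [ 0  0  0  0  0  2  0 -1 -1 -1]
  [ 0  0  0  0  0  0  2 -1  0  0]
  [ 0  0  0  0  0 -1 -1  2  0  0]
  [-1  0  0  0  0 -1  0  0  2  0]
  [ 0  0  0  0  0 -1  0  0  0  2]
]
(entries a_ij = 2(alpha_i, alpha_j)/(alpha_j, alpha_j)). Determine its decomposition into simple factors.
type B_3 + type E_7

The diagram associated to this matrix has two connected components: the simple roots {alpha_3, alpha_4, alpha_5} form a chain of 3 nodes with a double edge at one end; the terminal node there is the unique short simple root (B_3), and {alpha_1, alpha_2, alpha_6, alpha_7, alpha_8, alpha_9, alpha_10} form a chain of 6 nodes with one extra node attached to the third node from one end (E_7). A semisimple Lie algebra decomposes uniquely as the direct sum of simple ideals, one per connected component of its Dynkin diagram, so g ≅ B_3 ⊕ E_7 (dimension 21 + 133 = 154).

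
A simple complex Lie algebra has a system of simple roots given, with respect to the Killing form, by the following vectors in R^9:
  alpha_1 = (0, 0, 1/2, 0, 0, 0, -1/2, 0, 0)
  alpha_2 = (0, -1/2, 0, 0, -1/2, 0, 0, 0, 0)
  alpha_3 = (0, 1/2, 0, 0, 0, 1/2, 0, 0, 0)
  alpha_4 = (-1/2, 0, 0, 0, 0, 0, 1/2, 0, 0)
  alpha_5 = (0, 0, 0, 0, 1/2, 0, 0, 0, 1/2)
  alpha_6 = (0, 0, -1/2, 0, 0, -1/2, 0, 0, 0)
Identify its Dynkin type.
Compute the Cartan integers a_ij = 2(alpha_i, alpha_j)/(alpha_j, alpha_j); the resulting 6x6 Cartan matrix is
[[2, 0, 0, -1, 0, -1], [0, 2, -1, 0, -1, 0], [0, -1, 2, 0, 0, -1], [-1, 0, 0, 2, 0, 0], [0, -1, 0, 0, 2, 0], [-1, 0, -1, 0, 0, 2]].
All simple roots have the same length, so the diagram is simply laced. The associated Dynkin diagram is a chain of 6 nodes with single edges (A_6), so the type is A_6 (the algebra sl(7)).

type A_6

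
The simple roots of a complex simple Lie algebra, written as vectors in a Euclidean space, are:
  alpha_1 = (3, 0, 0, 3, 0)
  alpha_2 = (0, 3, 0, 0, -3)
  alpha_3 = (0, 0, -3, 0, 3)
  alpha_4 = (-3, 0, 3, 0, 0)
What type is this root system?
A_4

Compute the Cartan integers a_ij = 2(alpha_i, alpha_j)/(alpha_j, alpha_j); the resulting 4x4 Cartan matrix is
[[2, 0, 0, -1], [0, 2, -1, 0], [0, -1, 2, -1], [-1, 0, -1, 2]].
All simple roots have the same length, so the diagram is simply laced. The associated Dynkin diagram is a chain of 4 nodes with single edges (A_4), so the type is A_4 (the algebra sl(5)).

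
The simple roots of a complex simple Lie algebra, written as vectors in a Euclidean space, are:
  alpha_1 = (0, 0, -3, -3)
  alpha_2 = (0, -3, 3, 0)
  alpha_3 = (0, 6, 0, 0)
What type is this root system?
Compute the Cartan integers a_ij = 2(alpha_i, alpha_j)/(alpha_j, alpha_j); the resulting 3x3 Cartan matrix is
[[2, -1, 0], [-1, 2, -1], [0, -2, 2]].
The roots have two lengths (squared-length ratio 2:1); the short ones are alpha_{1,2}. The associated Dynkin diagram is a chain of 3 nodes with a double edge at one end; the terminal node there is the unique long simple root (C_3), so the type is C_3 (the algebra sp(6)).

C_3 (sp(6))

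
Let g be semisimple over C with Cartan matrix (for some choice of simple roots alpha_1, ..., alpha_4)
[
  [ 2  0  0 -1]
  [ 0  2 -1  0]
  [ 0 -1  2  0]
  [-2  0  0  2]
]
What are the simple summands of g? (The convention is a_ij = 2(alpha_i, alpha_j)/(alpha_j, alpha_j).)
A_2 + B_2

The diagram associated to this matrix has two connected components: the simple roots {alpha_2, alpha_3} form a chain of 2 nodes with single edges (A_2), and {alpha_1, alpha_4} form a chain of 2 nodes with a double edge at one end; the terminal node there is the unique short simple root (B_2). A semisimple Lie algebra decomposes uniquely as the direct sum of simple ideals, one per connected component of its Dynkin diagram, so g ≅ A_2 ⊕ B_2 (dimension 8 + 10 = 18).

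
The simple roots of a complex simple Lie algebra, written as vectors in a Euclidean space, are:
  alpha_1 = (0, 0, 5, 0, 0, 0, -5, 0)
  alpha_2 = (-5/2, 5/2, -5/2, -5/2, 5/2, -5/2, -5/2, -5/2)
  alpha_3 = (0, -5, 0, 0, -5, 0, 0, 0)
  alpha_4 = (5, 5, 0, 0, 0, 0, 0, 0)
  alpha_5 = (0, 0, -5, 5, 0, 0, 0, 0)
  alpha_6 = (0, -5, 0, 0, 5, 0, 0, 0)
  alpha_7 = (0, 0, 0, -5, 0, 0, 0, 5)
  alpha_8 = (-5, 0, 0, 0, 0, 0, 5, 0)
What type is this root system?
E_8

Compute the Cartan integers a_ij = 2(alpha_i, alpha_j)/(alpha_j, alpha_j); the resulting 8x8 Cartan matrix is
[[2, 0, 0, 0, -1, 0, 0, -1], [0, 2, -1, 0, 0, 0, 0, 0], [0, -1, 2, -1, 0, 0, 0, 0], [0, 0, -1, 2, 0, -1, 0, -1], [-1, 0, 0, 0, 2, 0, -1, 0], [0, 0, 0, -1, 0, 2, 0, 0], [0, 0, 0, 0, -1, 0, 2, 0], [-1, 0, 0, -1, 0, 0, 0, 2]].
All simple roots have the same length, so the diagram is simply laced. The associated Dynkin diagram is a chain of 7 nodes with one extra node attached to the third node from one end (E_8), so the type is E_8.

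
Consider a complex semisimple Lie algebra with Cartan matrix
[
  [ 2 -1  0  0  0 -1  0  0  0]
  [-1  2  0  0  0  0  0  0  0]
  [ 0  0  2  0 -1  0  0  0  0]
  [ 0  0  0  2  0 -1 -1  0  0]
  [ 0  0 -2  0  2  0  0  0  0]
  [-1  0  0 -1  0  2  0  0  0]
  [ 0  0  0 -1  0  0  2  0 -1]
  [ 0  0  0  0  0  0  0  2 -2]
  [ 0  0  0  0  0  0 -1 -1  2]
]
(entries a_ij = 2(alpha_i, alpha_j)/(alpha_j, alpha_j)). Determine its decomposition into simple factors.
The diagram associated to this matrix has two connected components: the simple roots {alpha_3, alpha_5} form a chain of 2 nodes with a double edge at one end; the terminal node there is the unique short simple root (B_2), and {alpha_1, alpha_2, alpha_4, alpha_6, alpha_7, alpha_8, alpha_9} form a chain of 7 nodes with a double edge at one end; the terminal node there is the unique long simple root (C_7). A semisimple Lie algebra decomposes uniquely as the direct sum of simple ideals, one per connected component of its Dynkin diagram, so g ≅ B_2 ⊕ C_7 (dimension 10 + 105 = 115).

B_2 (so(5)) ⊕ C_7 (sp(14))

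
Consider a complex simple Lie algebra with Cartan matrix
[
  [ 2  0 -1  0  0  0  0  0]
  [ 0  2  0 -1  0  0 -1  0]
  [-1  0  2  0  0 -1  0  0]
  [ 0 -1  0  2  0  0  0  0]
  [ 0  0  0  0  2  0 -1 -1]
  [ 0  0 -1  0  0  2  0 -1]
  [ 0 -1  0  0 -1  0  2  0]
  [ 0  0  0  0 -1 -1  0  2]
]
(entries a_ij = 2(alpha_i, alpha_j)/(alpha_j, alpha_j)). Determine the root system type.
The matrix has rank 8 with 2's on the diagonal. Reading the off-diagonal entries as Dynkin edges (a single edge where a_ij = a_ji = -1; a double or triple edge where a_ij * a_ji = 2 or 3), the diagram is a chain of 8 nodes with single edges (A_8). One simple-root ordering that puts it in standard form is (alpha_1, alpha_3, alpha_6, alpha_8, alpha_5, alpha_7, alpha_2, alpha_4). So the algebra is type A_8, i.e. sl(9).

A_8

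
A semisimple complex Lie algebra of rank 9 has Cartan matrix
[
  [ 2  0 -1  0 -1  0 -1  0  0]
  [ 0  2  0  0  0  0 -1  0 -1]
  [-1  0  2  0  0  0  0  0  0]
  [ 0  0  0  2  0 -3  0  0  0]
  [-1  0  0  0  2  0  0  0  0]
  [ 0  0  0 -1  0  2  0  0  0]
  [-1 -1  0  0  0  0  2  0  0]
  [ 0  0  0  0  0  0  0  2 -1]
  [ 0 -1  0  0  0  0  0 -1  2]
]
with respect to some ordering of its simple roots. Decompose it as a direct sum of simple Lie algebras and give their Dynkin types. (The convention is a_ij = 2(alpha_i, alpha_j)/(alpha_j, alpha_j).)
The diagram associated to this matrix has two connected components: the simple roots {alpha_1, alpha_2, alpha_3, alpha_5, alpha_7, alpha_8, alpha_9} form a chain of 5 nodes with a fork of two nodes at one end (D_7), and {alpha_4, alpha_6} form two nodes joined by a triple edge (G_2). A semisimple Lie algebra decomposes uniquely as the direct sum of simple ideals, one per connected component of its Dynkin diagram, so g ≅ D_7 ⊕ G_2 (dimension 91 + 14 = 105).

D_7 (so(14)) ⊕ G_2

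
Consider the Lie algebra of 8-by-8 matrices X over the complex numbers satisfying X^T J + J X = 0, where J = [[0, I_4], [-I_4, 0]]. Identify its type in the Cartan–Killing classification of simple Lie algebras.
type C_4

This is sp(8), which has dimension 8(8+1)/2 = 36 and rank 8/2 = 4. In the classification of classical Lie algebras, the symplectic algebra sp(2n) has type C_n; here n = 4, so the Dynkin diagram is a chain of 4 nodes with a double edge at one end; the terminal node there is the unique long simple root (C_4). Hence the type is C_4.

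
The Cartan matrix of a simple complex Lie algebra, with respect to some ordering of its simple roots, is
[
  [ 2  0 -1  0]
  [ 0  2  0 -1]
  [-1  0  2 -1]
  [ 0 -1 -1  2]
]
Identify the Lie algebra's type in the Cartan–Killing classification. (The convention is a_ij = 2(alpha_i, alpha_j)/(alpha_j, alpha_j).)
A_4

The matrix has rank 4 with 2's on the diagonal. Reading the off-diagonal entries as Dynkin edges (a single edge where a_ij = a_ji = -1; a double or triple edge where a_ij * a_ji = 2 or 3), the diagram is a chain of 4 nodes with single edges (A_4). One simple-root ordering that puts it in standard form is (alpha_1, alpha_3, alpha_4, alpha_2). So the algebra is type A_4, i.e. sl(5).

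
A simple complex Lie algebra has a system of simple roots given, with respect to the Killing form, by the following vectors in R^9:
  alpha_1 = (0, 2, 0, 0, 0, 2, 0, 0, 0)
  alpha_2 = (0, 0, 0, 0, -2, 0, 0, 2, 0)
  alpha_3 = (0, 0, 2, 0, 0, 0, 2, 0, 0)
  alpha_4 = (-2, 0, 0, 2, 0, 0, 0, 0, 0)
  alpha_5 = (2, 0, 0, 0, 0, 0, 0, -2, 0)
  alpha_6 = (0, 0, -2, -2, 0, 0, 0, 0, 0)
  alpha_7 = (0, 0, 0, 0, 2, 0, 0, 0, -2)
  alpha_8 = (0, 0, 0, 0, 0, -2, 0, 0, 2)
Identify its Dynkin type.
type A_8

Compute the Cartan integers a_ij = 2(alpha_i, alpha_j)/(alpha_j, alpha_j); the resulting 8x8 Cartan matrix is
[[2, 0, 0, 0, 0, 0, 0, -1], [0, 2, 0, 0, -1, 0, -1, 0], [0, 0, 2, 0, 0, -1, 0, 0], [0, 0, 0, 2, -1, -1, 0, 0], [0, -1, 0, -1, 2, 0, 0, 0], [0, 0, -1, -1, 0, 2, 0, 0], [0, -1, 0, 0, 0, 0, 2, -1], [-1, 0, 0, 0, 0, 0, -1, 2]].
All simple roots have the same length, so the diagram is simply laced. The associated Dynkin diagram is a chain of 8 nodes with single edges (A_8), so the type is A_8 (the algebra sl(9)).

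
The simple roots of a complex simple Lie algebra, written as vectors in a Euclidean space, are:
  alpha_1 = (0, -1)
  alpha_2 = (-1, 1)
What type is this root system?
B_2

Compute the Cartan integers a_ij = 2(alpha_i, alpha_j)/(alpha_j, alpha_j); the resulting 2x2 Cartan matrix is
[[2, -1], [-2, 2]].
The roots have two lengths (squared-length ratio 2:1); the short ones are alpha_{1}. The associated Dynkin diagram is a chain of 2 nodes with a double edge at one end; the terminal node there is the unique short simple root (B_2), so the type is B_2 (the algebra so(5)).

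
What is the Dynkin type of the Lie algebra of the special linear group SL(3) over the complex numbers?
This is sl(3), which has dimension 3^2 - 1 = 8 and rank 3 - 1 = 2 (a Cartan subalgebra is the diagonal traceless matrices). In the classification of classical Lie algebras, the special linear algebra sl(n+1) has type A_n; here n = 2, so the Dynkin diagram is a chain of 2 nodes with single edges (A_2). Hence the type is A_2.

type A_2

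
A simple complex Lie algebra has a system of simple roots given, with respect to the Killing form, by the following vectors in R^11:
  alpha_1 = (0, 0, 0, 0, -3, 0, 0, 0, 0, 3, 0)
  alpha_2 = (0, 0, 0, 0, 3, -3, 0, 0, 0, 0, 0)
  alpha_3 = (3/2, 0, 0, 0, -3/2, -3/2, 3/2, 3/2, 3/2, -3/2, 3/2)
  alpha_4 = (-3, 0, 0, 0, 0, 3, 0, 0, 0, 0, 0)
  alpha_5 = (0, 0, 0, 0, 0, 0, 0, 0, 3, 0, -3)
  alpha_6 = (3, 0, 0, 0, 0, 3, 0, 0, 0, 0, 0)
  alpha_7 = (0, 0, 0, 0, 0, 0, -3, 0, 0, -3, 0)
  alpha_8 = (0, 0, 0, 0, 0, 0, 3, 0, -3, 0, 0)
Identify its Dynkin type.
Compute the Cartan integers a_ij = 2(alpha_i, alpha_j)/(alpha_j, alpha_j); the resulting 8x8 Cartan matrix is
[[2, -1, 0, 0, 0, 0, -1, 0], [-1, 2, 0, -1, 0, -1, 0, 0], [0, 0, 2, -1, 0, 0, 0, 0], [0, -1, -1, 2, 0, 0, 0, 0], [0, 0, 0, 0, 2, 0, 0, -1], [0, -1, 0, 0, 0, 2, 0, 0], [-1, 0, 0, 0, 0, 0, 2, -1], [0, 0, 0, 0, -1, 0, -1, 2]].
All simple roots have the same length, so the diagram is simply laced. The associated Dynkin diagram is a chain of 7 nodes with one extra node attached to the third node from one end (E_8), so the type is E_8.

E8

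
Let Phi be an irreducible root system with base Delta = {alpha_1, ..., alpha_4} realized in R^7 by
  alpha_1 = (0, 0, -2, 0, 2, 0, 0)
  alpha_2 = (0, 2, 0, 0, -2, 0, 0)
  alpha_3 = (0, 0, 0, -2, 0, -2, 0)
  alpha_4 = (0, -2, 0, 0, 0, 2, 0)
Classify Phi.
A_4

Compute the Cartan integers a_ij = 2(alpha_i, alpha_j)/(alpha_j, alpha_j); the resulting 4x4 Cartan matrix is
[[2, -1, 0, 0], [-1, 2, 0, -1], [0, 0, 2, -1], [0, -1, -1, 2]].
All simple roots have the same length, so the diagram is simply laced. The associated Dynkin diagram is a chain of 4 nodes with single edges (A_4), so the type is A_4 (the algebra sl(5)).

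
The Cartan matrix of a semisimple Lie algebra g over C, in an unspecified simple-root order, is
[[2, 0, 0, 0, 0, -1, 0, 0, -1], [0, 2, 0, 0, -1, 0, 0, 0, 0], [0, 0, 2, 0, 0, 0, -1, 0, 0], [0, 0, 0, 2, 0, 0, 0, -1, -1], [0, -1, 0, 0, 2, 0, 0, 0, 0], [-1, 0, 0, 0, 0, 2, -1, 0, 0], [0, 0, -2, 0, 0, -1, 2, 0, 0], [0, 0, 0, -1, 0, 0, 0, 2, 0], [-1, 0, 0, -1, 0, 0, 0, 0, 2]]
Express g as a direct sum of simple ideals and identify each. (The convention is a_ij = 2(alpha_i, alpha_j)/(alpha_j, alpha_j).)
A2 ⊕ B7

The diagram associated to this matrix has two connected components: the simple roots {alpha_2, alpha_5} form a chain of 2 nodes with single edges (A_2), and {alpha_1, alpha_3, alpha_4, alpha_6, alpha_7, alpha_8, alpha_9} form a chain of 7 nodes with a double edge at one end; the terminal node there is the unique short simple root (B_7). A semisimple Lie algebra decomposes uniquely as the direct sum of simple ideals, one per connected component of its Dynkin diagram, so g ≅ A_2 ⊕ B_7 (dimension 8 + 105 = 113).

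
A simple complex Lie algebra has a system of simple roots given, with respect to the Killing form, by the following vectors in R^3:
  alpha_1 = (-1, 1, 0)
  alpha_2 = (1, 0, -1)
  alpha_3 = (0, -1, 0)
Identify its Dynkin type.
Compute the Cartan integers a_ij = 2(alpha_i, alpha_j)/(alpha_j, alpha_j); the resulting 3x3 Cartan matrix is
[[2, -1, -2], [-1, 2, 0], [-1, 0, 2]].
The roots have two lengths (squared-length ratio 2:1); the short ones are alpha_{3}. The associated Dynkin diagram is a chain of 3 nodes with a double edge at one end; the terminal node there is the unique short simple root (B_3), so the type is B_3 (the algebra so(7)).

B_3 (so(7))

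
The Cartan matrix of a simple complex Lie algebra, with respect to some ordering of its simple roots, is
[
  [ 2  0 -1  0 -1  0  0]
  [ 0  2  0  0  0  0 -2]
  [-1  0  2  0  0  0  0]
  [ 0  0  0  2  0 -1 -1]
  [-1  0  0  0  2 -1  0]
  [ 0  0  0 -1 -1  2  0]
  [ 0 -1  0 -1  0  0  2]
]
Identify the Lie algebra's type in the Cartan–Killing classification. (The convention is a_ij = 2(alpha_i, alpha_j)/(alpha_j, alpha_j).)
The matrix has rank 7 with 2's on the diagonal. Reading the off-diagonal entries as Dynkin edges (a single edge where a_ij = a_ji = -1; a double or triple edge where a_ij * a_ji = 2 or 3), the diagram is a chain of 7 nodes with a double edge at one end; the terminal node there is the unique long simple root (C_7). One simple-root ordering that puts it in standard form is (alpha_3, alpha_1, alpha_5, alpha_6, alpha_4, alpha_7, alpha_2). So the algebra is type C_7, i.e. sp(14).

C7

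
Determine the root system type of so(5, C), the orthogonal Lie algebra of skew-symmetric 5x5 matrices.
This is so(5) with 5 odd, which has dimension 5(5-1)/2 = 10 and rank (5-1)/2 = 2. In the classification of classical Lie algebras, the orthogonal algebra so(2n+1) in an odd number of variables has type B_n; here n = 2, so the Dynkin diagram is a chain of 2 nodes with a double edge at one end; the terminal node there is the unique short simple root (B_2). Hence the type is B_2.

B_2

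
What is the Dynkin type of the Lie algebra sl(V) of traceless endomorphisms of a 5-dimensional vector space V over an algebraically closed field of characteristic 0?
A_4 (sl(5))

This is sl(5), which has dimension 5^2 - 1 = 24 and rank 5 - 1 = 4 (a Cartan subalgebra is the diagonal traceless matrices). In the classification of classical Lie algebras, the special linear algebra sl(n+1) has type A_n; here n = 4, so the Dynkin diagram is a chain of 4 nodes with single edges (A_4). Hence the type is A_4.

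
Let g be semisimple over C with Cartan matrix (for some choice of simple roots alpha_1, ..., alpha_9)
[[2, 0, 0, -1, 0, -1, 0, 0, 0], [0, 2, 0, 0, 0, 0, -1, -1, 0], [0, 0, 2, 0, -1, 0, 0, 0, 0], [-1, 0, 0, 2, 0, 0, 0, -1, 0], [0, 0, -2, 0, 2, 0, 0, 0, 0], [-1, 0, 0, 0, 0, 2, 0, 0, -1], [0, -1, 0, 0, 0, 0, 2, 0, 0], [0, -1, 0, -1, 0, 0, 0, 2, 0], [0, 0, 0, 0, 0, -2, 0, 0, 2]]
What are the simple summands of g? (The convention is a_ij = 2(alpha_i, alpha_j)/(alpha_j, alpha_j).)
The diagram associated to this matrix has two connected components: the simple roots {alpha_3, alpha_5} form a chain of 2 nodes with a double edge at one end; the terminal node there is the unique short simple root (B_2), and {alpha_1, alpha_2, alpha_4, alpha_6, alpha_7, alpha_8, alpha_9} form a chain of 7 nodes with a double edge at one end; the terminal node there is the unique long simple root (C_7). A semisimple Lie algebra decomposes uniquely as the direct sum of simple ideals, one per connected component of its Dynkin diagram, so g ≅ B_2 ⊕ C_7 (dimension 10 + 105 = 115).

B_2 (so(5)) ⊕ C_7 (sp(14))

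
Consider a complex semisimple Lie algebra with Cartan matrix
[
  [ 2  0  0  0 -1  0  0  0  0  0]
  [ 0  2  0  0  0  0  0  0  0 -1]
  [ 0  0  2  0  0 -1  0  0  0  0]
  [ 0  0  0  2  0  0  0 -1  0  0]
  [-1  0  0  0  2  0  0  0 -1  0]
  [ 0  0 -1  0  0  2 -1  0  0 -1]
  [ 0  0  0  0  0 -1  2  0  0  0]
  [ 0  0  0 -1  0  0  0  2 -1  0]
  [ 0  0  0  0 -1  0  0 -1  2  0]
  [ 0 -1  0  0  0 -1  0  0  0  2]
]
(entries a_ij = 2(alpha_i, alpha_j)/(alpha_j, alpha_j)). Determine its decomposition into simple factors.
A_5 + D_5

The diagram associated to this matrix has two connected components: the simple roots {alpha_1, alpha_4, alpha_5, alpha_8, alpha_9} form a chain of 5 nodes with single edges (A_5), and {alpha_2, alpha_3, alpha_6, alpha_7, alpha_10} form a chain of 3 nodes with a fork of two nodes at one end (D_5). A semisimple Lie algebra decomposes uniquely as the direct sum of simple ideals, one per connected component of its Dynkin diagram, so g ≅ A_5 ⊕ D_5 (dimension 35 + 45 = 80).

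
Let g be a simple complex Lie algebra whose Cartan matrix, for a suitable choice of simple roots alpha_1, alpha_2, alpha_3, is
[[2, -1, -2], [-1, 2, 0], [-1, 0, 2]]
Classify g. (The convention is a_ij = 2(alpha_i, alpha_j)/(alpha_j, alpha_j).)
type B_3

The matrix has rank 3 with 2's on the diagonal. Reading the off-diagonal entries as Dynkin edges (a single edge where a_ij = a_ji = -1; a double or triple edge where a_ij * a_ji = 2 or 3), the diagram is a chain of 3 nodes with a double edge at one end; the terminal node there is the unique short simple root (B_3). One simple-root ordering that puts it in standard form is (alpha_2, alpha_1, alpha_3). So the algebra is type B_3, i.e. so(7).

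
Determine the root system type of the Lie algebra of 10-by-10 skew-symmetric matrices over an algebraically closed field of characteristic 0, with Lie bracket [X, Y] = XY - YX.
This is so(10) with 10 even, which has dimension 10(10-1)/2 = 45 and rank 10/2 = 5. In the classification of classical Lie algebras, the orthogonal algebra so(2n) in an even number of variables has type D_n; here n = 5, so the Dynkin diagram is a chain of 3 nodes with a fork of two nodes at one end (D_5). Hence the type is D_5.

type D_5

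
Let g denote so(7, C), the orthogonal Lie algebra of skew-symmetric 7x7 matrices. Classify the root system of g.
This is so(7) with 7 odd, which has dimension 7(7-1)/2 = 21 and rank (7-1)/2 = 3. In the classification of classical Lie algebras, the orthogonal algebra so(2n+1) in an odd number of variables has type B_n; here n = 3, so the Dynkin diagram is a chain of 3 nodes with a double edge at one end; the terminal node there is the unique short simple root (B_3). Hence the type is B_3.

B_3 (so(7))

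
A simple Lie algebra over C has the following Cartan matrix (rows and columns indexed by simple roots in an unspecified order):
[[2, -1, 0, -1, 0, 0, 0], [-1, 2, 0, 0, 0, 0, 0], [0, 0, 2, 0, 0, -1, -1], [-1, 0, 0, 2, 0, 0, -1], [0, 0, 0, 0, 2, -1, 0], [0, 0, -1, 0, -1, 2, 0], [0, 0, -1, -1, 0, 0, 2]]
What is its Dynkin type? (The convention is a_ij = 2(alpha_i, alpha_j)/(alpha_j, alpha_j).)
The matrix has rank 7 with 2's on the diagonal. Reading the off-diagonal entries as Dynkin edges (a single edge where a_ij = a_ji = -1; a double or triple edge where a_ij * a_ji = 2 or 3), the diagram is a chain of 7 nodes with single edges (A_7). One simple-root ordering that puts it in standard form is (alpha_5, alpha_6, alpha_3, alpha_7, alpha_4, alpha_1, alpha_2). So the algebra is type A_7, i.e. sl(8).

type A_7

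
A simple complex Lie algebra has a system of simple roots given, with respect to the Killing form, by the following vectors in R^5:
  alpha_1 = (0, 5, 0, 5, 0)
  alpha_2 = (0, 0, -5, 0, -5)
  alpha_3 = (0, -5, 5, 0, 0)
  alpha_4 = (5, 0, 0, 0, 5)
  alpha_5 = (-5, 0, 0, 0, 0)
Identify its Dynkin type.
Compute the Cartan integers a_ij = 2(alpha_i, alpha_j)/(alpha_j, alpha_j); the resulting 5x5 Cartan matrix is
[[2, 0, -1, 0, 0], [0, 2, -1, -1, 0], [-1, -1, 2, 0, 0], [0, -1, 0, 2, -2], [0, 0, 0, -1, 2]].
The roots have two lengths (squared-length ratio 2:1); the short ones are alpha_{5}. The associated Dynkin diagram is a chain of 5 nodes with a double edge at one end; the terminal node there is the unique short simple root (B_5), so the type is B_5 (the algebra so(11)).

B_5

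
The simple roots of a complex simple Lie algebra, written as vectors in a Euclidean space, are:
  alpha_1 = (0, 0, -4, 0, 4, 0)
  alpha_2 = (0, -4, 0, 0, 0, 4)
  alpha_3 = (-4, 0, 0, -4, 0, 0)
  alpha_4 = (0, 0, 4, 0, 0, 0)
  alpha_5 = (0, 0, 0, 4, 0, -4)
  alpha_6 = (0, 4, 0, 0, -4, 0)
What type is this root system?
Compute the Cartan integers a_ij = 2(alpha_i, alpha_j)/(alpha_j, alpha_j); the resulting 6x6 Cartan matrix is
[[2, 0, 0, -2, 0, -1], [0, 2, 0, 0, -1, -1], [0, 0, 2, 0, -1, 0], [-1, 0, 0, 2, 0, 0], [0, -1, -1, 0, 2, 0], [-1, -1, 0, 0, 0, 2]].
The roots have two lengths (squared-length ratio 2:1); the short ones are alpha_{4}. The associated Dynkin diagram is a chain of 6 nodes with a double edge at one end; the terminal node there is the unique short simple root (B_6), so the type is B_6 (the algebra so(13)).

B_6 (so(13))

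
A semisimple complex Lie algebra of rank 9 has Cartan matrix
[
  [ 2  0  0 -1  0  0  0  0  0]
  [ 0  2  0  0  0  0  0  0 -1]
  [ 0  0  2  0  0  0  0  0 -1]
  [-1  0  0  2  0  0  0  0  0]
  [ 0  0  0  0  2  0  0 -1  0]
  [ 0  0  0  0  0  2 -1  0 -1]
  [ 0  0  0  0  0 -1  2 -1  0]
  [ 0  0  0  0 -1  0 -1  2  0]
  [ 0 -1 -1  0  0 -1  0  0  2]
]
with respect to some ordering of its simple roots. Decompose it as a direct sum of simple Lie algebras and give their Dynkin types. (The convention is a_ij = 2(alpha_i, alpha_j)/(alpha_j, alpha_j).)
The diagram associated to this matrix has two connected components: the simple roots {alpha_1, alpha_4} form a chain of 2 nodes with single edges (A_2), and {alpha_2, alpha_3, alpha_5, alpha_6, alpha_7, alpha_8, alpha_9} form a chain of 5 nodes with a fork of two nodes at one end (D_7). A semisimple Lie algebra decomposes uniquely as the direct sum of simple ideals, one per connected component of its Dynkin diagram, so g ≅ A_2 ⊕ D_7 (dimension 8 + 91 = 99).

A_2 ⊕ D_7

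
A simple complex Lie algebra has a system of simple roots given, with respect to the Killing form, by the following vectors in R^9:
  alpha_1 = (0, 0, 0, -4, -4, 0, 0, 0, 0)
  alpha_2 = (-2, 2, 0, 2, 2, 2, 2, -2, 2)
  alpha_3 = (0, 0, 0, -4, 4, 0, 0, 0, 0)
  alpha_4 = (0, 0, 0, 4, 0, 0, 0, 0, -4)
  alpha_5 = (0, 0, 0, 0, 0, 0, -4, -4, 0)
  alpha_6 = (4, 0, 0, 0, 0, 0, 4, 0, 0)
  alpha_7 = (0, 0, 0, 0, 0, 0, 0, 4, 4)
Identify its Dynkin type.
Compute the Cartan integers a_ij = 2(alpha_i, alpha_j)/(alpha_j, alpha_j); the resulting 7x7 Cartan matrix is
[[2, -1, 0, -1, 0, 0, 0], [-1, 2, 0, 0, 0, 0, 0], [0, 0, 2, -1, 0, 0, 0], [-1, 0, -1, 2, 0, 0, -1], [0, 0, 0, 0, 2, -1, -1], [0, 0, 0, 0, -1, 2, 0], [0, 0, 0, -1, -1, 0, 2]].
All simple roots have the same length, so the diagram is simply laced. The associated Dynkin diagram is a chain of 6 nodes with one extra node attached to the third node from one end (E_7), so the type is E_7.

E_7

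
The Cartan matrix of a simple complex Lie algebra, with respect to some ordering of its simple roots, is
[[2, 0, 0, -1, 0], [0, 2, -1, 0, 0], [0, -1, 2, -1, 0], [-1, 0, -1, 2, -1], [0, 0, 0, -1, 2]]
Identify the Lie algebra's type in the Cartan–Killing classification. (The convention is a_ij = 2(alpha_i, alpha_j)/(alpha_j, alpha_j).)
D_5 (so(10))

The matrix has rank 5 with 2's on the diagonal. Reading the off-diagonal entries as Dynkin edges (a single edge where a_ij = a_ji = -1; a double or triple edge where a_ij * a_ji = 2 or 3), the diagram is a chain of 3 nodes with a fork of two nodes at one end (D_5). One simple-root ordering that puts it in standard form is (alpha_2, alpha_3, alpha_4, alpha_5, alpha_1). So the algebra is type D_5, i.e. so(10).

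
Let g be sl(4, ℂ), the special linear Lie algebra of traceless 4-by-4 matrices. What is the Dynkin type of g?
This is sl(4), which has dimension 4^2 - 1 = 15 and rank 4 - 1 = 3 (a Cartan subalgebra is the diagonal traceless matrices). In the classification of classical Lie algebras, the special linear algebra sl(n+1) has type A_n; here n = 3, so the Dynkin diagram is a chain of 3 nodes with single edges (A_3). Hence the type is A_3.

A_3 (sl(4))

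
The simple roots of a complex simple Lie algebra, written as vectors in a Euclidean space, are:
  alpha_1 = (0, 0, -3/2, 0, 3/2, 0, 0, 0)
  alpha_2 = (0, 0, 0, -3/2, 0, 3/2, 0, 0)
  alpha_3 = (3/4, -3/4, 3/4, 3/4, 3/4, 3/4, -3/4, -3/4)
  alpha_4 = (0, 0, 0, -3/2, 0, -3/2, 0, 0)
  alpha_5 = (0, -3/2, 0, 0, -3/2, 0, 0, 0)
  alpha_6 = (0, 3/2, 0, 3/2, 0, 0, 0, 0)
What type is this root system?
Compute the Cartan integers a_ij = 2(alpha_i, alpha_j)/(alpha_j, alpha_j); the resulting 6x6 Cartan matrix is
[[2, 0, 0, 0, -1, 0], [0, 2, 0, 0, 0, -1], [0, 0, 2, -1, 0, 0], [0, 0, -1, 2, 0, -1], [-1, 0, 0, 0, 2, -1], [0, -1, 0, -1, -1, 2]].
All simple roots have the same length, so the diagram is simply laced. The associated Dynkin diagram is a chain of 5 nodes with one extra node attached to the third node from one end (E_6), so the type is E_6.

type E_6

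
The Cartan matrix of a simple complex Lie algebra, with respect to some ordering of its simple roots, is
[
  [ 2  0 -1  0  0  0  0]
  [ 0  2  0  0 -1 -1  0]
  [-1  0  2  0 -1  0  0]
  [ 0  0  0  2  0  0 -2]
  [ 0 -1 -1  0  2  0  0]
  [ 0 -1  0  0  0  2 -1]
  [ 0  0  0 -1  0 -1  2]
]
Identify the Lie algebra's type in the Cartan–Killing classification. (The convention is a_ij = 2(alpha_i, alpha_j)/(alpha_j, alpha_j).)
The matrix has rank 7 with 2's on the diagonal. Reading the off-diagonal entries as Dynkin edges (a single edge where a_ij = a_ji = -1; a double or triple edge where a_ij * a_ji = 2 or 3), the diagram is a chain of 7 nodes with a double edge at one end; the terminal node there is the unique long simple root (C_7). One simple-root ordering that puts it in standard form is (alpha_1, alpha_3, alpha_5, alpha_2, alpha_6, alpha_7, alpha_4). So the algebra is type C_7, i.e. sp(14).

C7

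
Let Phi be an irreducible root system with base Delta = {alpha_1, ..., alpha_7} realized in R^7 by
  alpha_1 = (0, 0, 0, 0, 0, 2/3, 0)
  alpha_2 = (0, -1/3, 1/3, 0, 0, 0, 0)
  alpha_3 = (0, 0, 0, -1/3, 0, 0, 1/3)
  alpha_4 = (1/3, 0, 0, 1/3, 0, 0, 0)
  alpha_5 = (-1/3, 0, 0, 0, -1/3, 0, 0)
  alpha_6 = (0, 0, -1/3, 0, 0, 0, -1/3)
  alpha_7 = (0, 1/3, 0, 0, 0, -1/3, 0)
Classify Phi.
type C_7

Compute the Cartan integers a_ij = 2(alpha_i, alpha_j)/(alpha_j, alpha_j); the resulting 7x7 Cartan matrix is
[[2, 0, 0, 0, 0, 0, -2], [0, 2, 0, 0, 0, -1, -1], [0, 0, 2, -1, 0, -1, 0], [0, 0, -1, 2, -1, 0, 0], [0, 0, 0, -1, 2, 0, 0], [0, -1, -1, 0, 0, 2, 0], [-1, -1, 0, 0, 0, 0, 2]].
The roots have two lengths (squared-length ratio 2:1); the short ones are alpha_{2,3,4,5,6,7}. The associated Dynkin diagram is a chain of 7 nodes with a double edge at one end; the terminal node there is the unique long simple root (C_7), so the type is C_7 (the algebra sp(14)).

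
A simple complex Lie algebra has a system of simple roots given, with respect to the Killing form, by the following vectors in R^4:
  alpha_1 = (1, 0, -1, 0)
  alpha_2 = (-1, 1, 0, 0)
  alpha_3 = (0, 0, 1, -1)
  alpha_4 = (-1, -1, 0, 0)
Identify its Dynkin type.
D4

Compute the Cartan integers a_ij = 2(alpha_i, alpha_j)/(alpha_j, alpha_j); the resulting 4x4 Cartan matrix is
[[2, -1, -1, -1], [-1, 2, 0, 0], [-1, 0, 2, 0], [-1, 0, 0, 2]].
All simple roots have the same length, so the diagram is simply laced. The associated Dynkin diagram is a chain of 2 nodes with a fork of two nodes at one end (D_4), so the type is D_4 (the algebra so(8)).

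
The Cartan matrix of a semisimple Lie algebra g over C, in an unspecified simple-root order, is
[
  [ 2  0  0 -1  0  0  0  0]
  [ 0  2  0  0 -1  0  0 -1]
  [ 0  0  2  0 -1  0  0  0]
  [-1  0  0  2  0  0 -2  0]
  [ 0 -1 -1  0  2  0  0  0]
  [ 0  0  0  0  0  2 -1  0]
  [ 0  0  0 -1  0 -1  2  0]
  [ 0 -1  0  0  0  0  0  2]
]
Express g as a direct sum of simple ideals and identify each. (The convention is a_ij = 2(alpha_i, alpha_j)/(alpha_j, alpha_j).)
The diagram associated to this matrix has two connected components: the simple roots {alpha_2, alpha_3, alpha_5, alpha_8} form a chain of 4 nodes with single edges (A_4), and {alpha_1, alpha_4, alpha_6, alpha_7} form a chain of 4 nodes with a double edge between the middle two (F_4). A semisimple Lie algebra decomposes uniquely as the direct sum of simple ideals, one per connected component of its Dynkin diagram, so g ≅ A_4 ⊕ F_4 (dimension 24 + 52 = 76).

type A_4 ⊕ type F_4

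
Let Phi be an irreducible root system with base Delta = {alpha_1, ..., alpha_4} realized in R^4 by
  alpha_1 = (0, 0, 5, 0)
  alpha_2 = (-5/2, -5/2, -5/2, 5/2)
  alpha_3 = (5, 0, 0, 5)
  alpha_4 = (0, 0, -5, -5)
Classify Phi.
F_4

Compute the Cartan integers a_ij = 2(alpha_i, alpha_j)/(alpha_j, alpha_j); the resulting 4x4 Cartan matrix is
[[2, -1, 0, -1], [-1, 2, 0, 0], [0, 0, 2, -1], [-2, 0, -1, 2]].
The roots have two lengths (squared-length ratio 2:1); the short ones are alpha_{1,2}. The associated Dynkin diagram is a chain of 4 nodes with a double edge between the middle two (F_4), so the type is F_4.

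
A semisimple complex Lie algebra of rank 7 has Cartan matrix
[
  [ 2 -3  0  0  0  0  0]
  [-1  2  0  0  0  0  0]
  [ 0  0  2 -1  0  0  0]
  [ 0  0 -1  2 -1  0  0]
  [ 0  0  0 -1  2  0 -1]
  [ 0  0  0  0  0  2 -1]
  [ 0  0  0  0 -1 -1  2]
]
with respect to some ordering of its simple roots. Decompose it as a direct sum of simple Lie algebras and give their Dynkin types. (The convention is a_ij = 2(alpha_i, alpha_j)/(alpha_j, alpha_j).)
A_5 (sl(6)) + G_2

The diagram associated to this matrix has two connected components: the simple roots {alpha_3, alpha_4, alpha_5, alpha_6, alpha_7} form a chain of 5 nodes with single edges (A_5), and {alpha_1, alpha_2} form two nodes joined by a triple edge (G_2). A semisimple Lie algebra decomposes uniquely as the direct sum of simple ideals, one per connected component of its Dynkin diagram, so g ≅ A_5 ⊕ G_2 (dimension 35 + 14 = 49).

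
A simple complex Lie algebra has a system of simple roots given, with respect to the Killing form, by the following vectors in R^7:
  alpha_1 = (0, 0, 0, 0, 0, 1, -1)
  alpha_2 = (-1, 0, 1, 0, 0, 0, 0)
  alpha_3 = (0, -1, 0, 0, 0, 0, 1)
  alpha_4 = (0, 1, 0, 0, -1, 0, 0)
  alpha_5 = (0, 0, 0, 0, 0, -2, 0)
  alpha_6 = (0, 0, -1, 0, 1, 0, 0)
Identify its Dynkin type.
Compute the Cartan integers a_ij = 2(alpha_i, alpha_j)/(alpha_j, alpha_j); the resulting 6x6 Cartan matrix is
[[2, 0, -1, 0, -1, 0], [0, 2, 0, 0, 0, -1], [-1, 0, 2, -1, 0, 0], [0, 0, -1, 2, 0, -1], [-2, 0, 0, 0, 2, 0], [0, -1, 0, -1, 0, 2]].
The roots have two lengths (squared-length ratio 2:1); the short ones are alpha_{1,2,3,4,6}. The associated Dynkin diagram is a chain of 6 nodes with a double edge at one end; the terminal node there is the unique long simple root (C_6), so the type is C_6 (the algebra sp(12)).

type C_6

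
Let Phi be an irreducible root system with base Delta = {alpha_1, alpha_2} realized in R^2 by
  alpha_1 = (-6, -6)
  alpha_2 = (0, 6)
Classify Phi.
Compute the Cartan integers a_ij = 2(alpha_i, alpha_j)/(alpha_j, alpha_j); the resulting 2x2 Cartan matrix is
[[2, -2], [-1, 2]].
The roots have two lengths (squared-length ratio 2:1); the short ones are alpha_{2}. The associated Dynkin diagram is a chain of 2 nodes with a double edge at one end; the terminal node there is the unique short simple root (B_2), so the type is B_2 (the algebra so(5)).

type B_2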